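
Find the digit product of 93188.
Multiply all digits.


9 × 3 × 1 × 8 × 8 = 1728


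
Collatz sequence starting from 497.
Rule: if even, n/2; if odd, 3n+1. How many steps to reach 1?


497 → 1492 → 746 → 373 → 1120 → 560 → 280 → 140 → 70 → 35 → 106 → 53 → 160 → 80 → 40 → 20 → 10 → 5 → 16 → 8 → 4 → 2 → 1
Total steps = 22

22 steps


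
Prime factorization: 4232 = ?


4232 / 2 = 2116
2116 / 2 = 1058
1058 / 2 = 529
529 / 23 = 23
23 / 23 = 1
4232 = 2^3 × 23^2


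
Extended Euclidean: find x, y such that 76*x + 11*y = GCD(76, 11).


Tabular extended Euclidean (each row: r = 76*s + 11*t):
r=76, s=1, t=0
r=11, s=0, t=1
q=6: r=10, s=1, t=-6   [76*(1) + 11*(-6) = 10]
q=1: r=1, s=-1, t=7   [76*(-1) + 11*(7) = 1]
q=10: r=0, s=11, t=-76   [76*(11) + 11*(-76) = 0]
GCD = 1; from the row with r=1: x=-1, y=7
Check: 76*(-1) + 11*(7) = -76 + 77 = 1

GCD = 1, x = -1, y = 7


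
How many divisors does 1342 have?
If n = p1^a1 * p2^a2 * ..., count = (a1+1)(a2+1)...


1342 = 2^1 × 11^1 × 61^1
d(1342) = (1+1) × (1+1) × (1+1) = 8

8 divisors


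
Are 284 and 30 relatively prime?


Euclidean algorithm:
284 = 9 * 30 + 14
30 = 2 * 14 + 2
14 = 7 * 2 + 0
GCD(284, 30) = 2

No, not coprime (GCD = 2)


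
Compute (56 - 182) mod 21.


56 - 182 = -126
-126 mod 21 = 0


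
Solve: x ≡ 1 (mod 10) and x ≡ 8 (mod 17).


M = 10*17 = 170
M1 = M/10 = 17, M2 = M/17 = 10
M1^(-1) mod 10 = 3, M2^(-1) mod 17 = 12
x = 1*17*3 + 8*10*12 = 1011
1011 mod 170 = 161
Check: 161 mod 10 = 1 ✓, 161 mod 17 = 8 ✓

x ≡ 161 (mod 170)


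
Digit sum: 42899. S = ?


4 + 2 + 8 + 9 + 9 = 32


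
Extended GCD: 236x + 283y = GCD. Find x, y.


Tabular extended Euclidean (each row: r = 236*s + 283*t):
r=236, s=1, t=0
r=283, s=0, t=1
q=0: r=236, s=1, t=0   [236*(1) + 283*(0) = 236]
q=1: r=47, s=-1, t=1   [236*(-1) + 283*(1) = 47]
q=5: r=1, s=6, t=-5   [236*(6) + 283*(-5) = 1]
q=47: r=0, s=-283, t=236   [236*(-283) + 283*(236) = 0]
GCD = 1; from the row with r=1: x=6, y=-5
Check: 236*(6) + 283*(-5) = 1416 - 1415 = 1

GCD = 1, x = 6, y = -5


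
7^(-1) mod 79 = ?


Use the extended Euclidean algorithm on (79, 7); each row r = 79*s + 7*t:
r=79, s=1, t=0
r=7, s=0, t=1
q=11: r=2, s=1, t=-11   [79*(1) + 7*(-11) = 2]
q=3: r=1, s=-3, t=34   [79*(-3) + 7*(34) = 1]
q=2: r=0, s=7, t=-79   [79*(7) + 7*(-79) = 0]
GCD = 1 with t = 34, so 7*(34) ≡ 1 (mod 79)
Inverse = 34 mod 79 = 34
Check: 7 * 34 = 238 ≡ 1 (mod 79)

7^(-1) ≡ 34 (mod 79)


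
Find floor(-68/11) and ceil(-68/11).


-68/11 = -6.1818
floor = -7
ceil = -6

floor = -7, ceil = -6


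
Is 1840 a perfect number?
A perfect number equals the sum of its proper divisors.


Proper divisors of 1840: 1, 2, 4, 5, 8, 10, 16, 20, 23, 40, 46, 80, 92, 115, 184, 230, 368, 460, 920
Sum = 1 + 2 + 4 + 5 + 8 + 10 + 16 + 20 + 23 + 40 + 46 + 80 + 92 + 115 + 184 + 230 + 368 + 460 + 920 = 2624

No, 1840 is not perfect (2624 ≠ 1840)


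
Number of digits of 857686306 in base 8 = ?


857686306 in base 8 = 6307640442
Number of digits = 10

10 digits (base 8)


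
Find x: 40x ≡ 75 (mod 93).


GCD(40, 93) = 1, unique solution
a^(-1) mod 93 = 7
x = 7 * 75 mod 93 = 60

x ≡ 60 (mod 93)


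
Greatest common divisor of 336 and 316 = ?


336 = 1 * 316 + 20
316 = 15 * 20 + 16
20 = 1 * 16 + 4
16 = 4 * 4 + 0
GCD = 4


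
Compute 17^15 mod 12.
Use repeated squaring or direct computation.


17^1 mod 12 = 5
17^2 mod 12 = 1
17^3 mod 12 = 5
17^4 mod 12 = 1
17^5 mod 12 = 5
17^6 mod 12 = 1
17^7 mod 12 = 5
17^8 mod 12 = 1
17^9 mod 12 = 5
17^10 mod 12 = 1
17^11 mod 12 = 5
17^12 mod 12 = 1
17^13 mod 12 = 5
17^14 mod 12 = 1
17^15 mod 12 = 5


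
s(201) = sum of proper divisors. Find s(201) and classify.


Proper divisors: 1, 3, 67
Sum = 1 + 3 + 67 = 71
71 < 201 → deficient

s(201) = 71 (deficient)


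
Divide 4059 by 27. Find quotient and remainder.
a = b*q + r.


4059 = 27 * 150 + 9
Check: 4050 + 9 = 4059

q = 150, r = 9


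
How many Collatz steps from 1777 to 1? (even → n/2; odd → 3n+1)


1777 → 5332 → 2666 → 1333 → 4000 → 2000 → 1000 → 500 → 250 → 125 → 376 → 188 → 94 → 47 → 142 → 71 → 214 → 107 → 322 → 161 → 484 → 242 → 121 → 364 → 182 → 91 → 274 → 137 → 412 → 206 → 103 → 310 → 155 → 466 → 233 → 700 → 350 → 175 → 526 → 263 → 790 → 395 → 1186 → 593 → 1780 → 890 → 445 → 1336 → 668 → 334 → 167 → 502 → 251 → 754 → 377 → 1132 → 566 → 283 → 850 → 425 → 1276 → 638 → 319 → 958 → 479 → 1438 → 719 → 2158 → 1079 → 3238 → 1619 → 4858 → 2429 → 7288 → 3644 → 1822 → 911 → 2734 → 1367 → 4102 → 2051 → 6154 → 3077 → 9232 → 4616 → 2308 → 1154 → 577 → 1732 → 866 → 433 → 1300 → 650 → 325 → 976 → 488 → 244 → 122 → 61 → 184 → 92 → 46 → 23 → 70 → 35 → 106 → 53 → 160 → 80 → 40 → 20 → 10 → 5 → 16 → 8 → 4 → 2 → 1
Total steps = 117

117 steps


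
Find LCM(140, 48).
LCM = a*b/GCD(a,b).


GCD(140, 48) = 4
LCM = 140*48/4 = 6720/4 = 1680

LCM = 1680


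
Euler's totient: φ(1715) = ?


1715 = 5 × 7^3
Prime factors: 5, 7
φ(1715) = 1715 × (1-1/5) × (1-1/7)
= 1715 × 4/5 × 6/7 = 1176

φ(1715) = 1176


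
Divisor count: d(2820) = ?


2820 = 2^2 × 3^1 × 5^1 × 47^1
d(2820) = (2+1) × (1+1) × (1+1) × (1+1) = 24

24 divisors


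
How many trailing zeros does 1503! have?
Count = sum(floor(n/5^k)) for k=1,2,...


floor(1503/5) = 300
floor(1503/25) = 60
floor(1503/125) = 12
floor(1503/625) = 2
Total = 374

374 trailing zeros


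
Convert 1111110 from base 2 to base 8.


1111110 (base 2) = 126 (decimal)
126 (decimal) = 176 (base 8)


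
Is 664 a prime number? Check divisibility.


664 / 2 = 332 (exact division)
664 is NOT prime.

No, 664 is not prime


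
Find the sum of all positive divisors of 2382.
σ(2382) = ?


Divisors of 2382: 1, 2, 3, 6, 397, 794, 1191, 2382
Sum = 1 + 2 + 3 + 6 + 397 + 794 + 1191 + 2382 = 4776

σ(2382) = 4776


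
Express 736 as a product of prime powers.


736 / 2 = 368
368 / 2 = 184
184 / 2 = 92
92 / 2 = 46
46 / 2 = 23
23 / 23 = 1
736 = 2^5 × 23


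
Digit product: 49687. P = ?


4 × 9 × 6 × 8 × 7 = 12096


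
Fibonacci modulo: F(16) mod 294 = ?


F(k) mod 294 for k=1..16:
1, 1, 2, 3, 5, 8, 13, 21, 34, 55, 89, 144, 233, 83, 22, 105
F(16) mod 294 = 105


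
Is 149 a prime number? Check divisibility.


Check divisors up to sqrt(149) = 12.2066
No divisors found.
149 is prime.

Yes, 149 is prime


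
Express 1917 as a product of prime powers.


1917 / 3 = 639
639 / 3 = 213
213 / 3 = 71
71 / 71 = 1
1917 = 3^3 × 71


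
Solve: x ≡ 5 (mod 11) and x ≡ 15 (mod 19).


M = 11*19 = 209
M1 = M/11 = 19, M2 = M/19 = 11
M1^(-1) mod 11 = 7, M2^(-1) mod 19 = 7
x = 5*19*7 + 15*11*7 = 1820
1820 mod 209 = 148
Check: 148 mod 11 = 5 ✓, 148 mod 19 = 15 ✓

x ≡ 148 (mod 209)


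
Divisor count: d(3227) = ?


3227 = 7^1 × 461^1
d(3227) = (1+1) × (1+1) = 4

4 divisors


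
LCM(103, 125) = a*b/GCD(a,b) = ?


GCD(103, 125) = 1
LCM = 103*125/1 = 12875/1 = 12875

LCM = 12875


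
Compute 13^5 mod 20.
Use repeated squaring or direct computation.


13^1 mod 20 = 13
13^2 mod 20 = 9
13^3 mod 20 = 17
13^4 mod 20 = 1
13^5 mod 20 = 13


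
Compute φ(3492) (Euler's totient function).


3492 = 2^2 × 3^2 × 97
Prime factors: 2, 3, 97
φ(3492) = 3492 × (1-1/2) × (1-1/3) × (1-1/97)
= 3492 × 1/2 × 2/3 × 96/97 = 1152

φ(3492) = 1152


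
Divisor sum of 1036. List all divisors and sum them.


Divisors of 1036: 1, 2, 4, 7, 14, 28, 37, 74, 148, 259, 518, 1036
Sum = 1 + 2 + 4 + 7 + 14 + 28 + 37 + 74 + 148 + 259 + 518 + 1036 = 2128

σ(1036) = 2128


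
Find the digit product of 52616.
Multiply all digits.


5 × 2 × 6 × 1 × 6 = 360


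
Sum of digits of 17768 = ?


1 + 7 + 7 + 6 + 8 = 29


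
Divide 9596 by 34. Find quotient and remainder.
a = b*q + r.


9596 = 34 * 282 + 8
Check: 9588 + 8 = 9596

q = 282, r = 8


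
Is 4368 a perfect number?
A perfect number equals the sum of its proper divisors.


Proper divisors of 4368: 1, 2, 3, 4, 6, 7, 8, 12, 13, 14, 16, 21, 24, 26, 28, 39, 42, 48, 52, 56, 78, 84, 91, 104, 112, 156, 168, 182, 208, 273, 312, 336, 364, 546, 624, 728, 1092, 1456, 2184
Sum = 1 + 2 + 3 + 4 + 6 + 7 + 8 + 12 + 13 + 14 + 16 + 21 + 24 + 26 + 28 + 39 + 42 + 48 + 52 + 56 + 78 + 84 + 91 + 104 + 112 + 156 + 168 + 182 + 208 + 273 + 312 + 336 + 364 + 546 + 624 + 728 + 1092 + 1456 + 2184 = 9520

No, 4368 is not perfect (9520 ≠ 4368)


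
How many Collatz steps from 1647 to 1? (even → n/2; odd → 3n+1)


1647 → 4942 → 2471 → 7414 → 3707 → 11122 → 5561 → 16684 → 8342 → 4171 → 12514 → 6257 → 18772 → 9386 → 4693 → 14080 → 7040 → 3520 → 1760 → 880 → 440 → 220 → 110 → 55 → 166 → 83 → 250 → 125 → 376 → 188 → 94 → 47 → 142 → 71 → 214 → 107 → 322 → 161 → 484 → 242 → 121 → 364 → 182 → 91 → 274 → 137 → 412 → 206 → 103 → 310 → 155 → 466 → 233 → 700 → 350 → 175 → 526 → 263 → 790 → 395 → 1186 → 593 → 1780 → 890 → 445 → 1336 → 668 → 334 → 167 → 502 → 251 → 754 → 377 → 1132 → 566 → 283 → 850 → 425 → 1276 → 638 → 319 → 958 → 479 → 1438 → 719 → 2158 → 1079 → 3238 → 1619 → 4858 → 2429 → 7288 → 3644 → 1822 → 911 → 2734 → 1367 → 4102 → 2051 → 6154 → 3077 → 9232 → 4616 → 2308 → 1154 → 577 → 1732 → 866 → 433 → 1300 → 650 → 325 → 976 → 488 → 244 → 122 → 61 → 184 → 92 → 46 → 23 → 70 → 35 → 106 → 53 → 160 → 80 → 40 → 20 → 10 → 5 → 16 → 8 → 4 → 2 → 1
Total steps = 135

135 steps


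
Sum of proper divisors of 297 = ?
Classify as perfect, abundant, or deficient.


Proper divisors: 1, 3, 9, 11, 27, 33, 99
Sum = 1 + 3 + 9 + 11 + 27 + 33 + 99 = 183
183 < 297 → deficient

s(297) = 183 (deficient)


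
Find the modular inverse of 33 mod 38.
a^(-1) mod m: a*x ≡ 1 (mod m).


Use the extended Euclidean algorithm on (38, 33); each row r = 38*s + 33*t:
r=38, s=1, t=0
r=33, s=0, t=1
q=1: r=5, s=1, t=-1   [38*(1) + 33*(-1) = 5]
q=6: r=3, s=-6, t=7   [38*(-6) + 33*(7) = 3]
q=1: r=2, s=7, t=-8   [38*(7) + 33*(-8) = 2]
q=1: r=1, s=-13, t=15   [38*(-13) + 33*(15) = 1]
q=2: r=0, s=33, t=-38   [38*(33) + 33*(-38) = 0]
GCD = 1 with t = 15, so 33*(15) ≡ 1 (mod 38)
Inverse = 15 mod 38 = 15
Check: 33 * 15 = 495 ≡ 1 (mod 38)

33^(-1) ≡ 15 (mod 38)


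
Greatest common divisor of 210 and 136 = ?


210 = 1 * 136 + 74
136 = 1 * 74 + 62
74 = 1 * 62 + 12
62 = 5 * 12 + 2
12 = 6 * 2 + 0
GCD = 2


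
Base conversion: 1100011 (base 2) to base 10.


1100011 (base 2) = 99 (decimal)
99 (decimal) = 99 (base 10)


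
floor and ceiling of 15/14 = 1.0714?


15/14 = 1.0714
floor = 1
ceil = 2

floor = 1, ceil = 2


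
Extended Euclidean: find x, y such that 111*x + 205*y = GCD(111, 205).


Tabular extended Euclidean (each row: r = 111*s + 205*t):
r=111, s=1, t=0
r=205, s=0, t=1
q=0: r=111, s=1, t=0   [111*(1) + 205*(0) = 111]
q=1: r=94, s=-1, t=1   [111*(-1) + 205*(1) = 94]
q=1: r=17, s=2, t=-1   [111*(2) + 205*(-1) = 17]
q=5: r=9, s=-11, t=6   [111*(-11) + 205*(6) = 9]
q=1: r=8, s=13, t=-7   [111*(13) + 205*(-7) = 8]
q=1: r=1, s=-24, t=13   [111*(-24) + 205*(13) = 1]
q=8: r=0, s=205, t=-111   [111*(205) + 205*(-111) = 0]
GCD = 1; from the row with r=1: x=-24, y=13
Check: 111*(-24) + 205*(13) = -2664 + 2665 = 1

GCD = 1, x = -24, y = 13


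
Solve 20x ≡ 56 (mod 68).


GCD(20, 68) = 4 divides 56
Divide: 5x ≡ 14 (mod 17)
x ≡ 13 (mod 17)


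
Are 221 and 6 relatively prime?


Euclidean algorithm:
221 = 36 * 6 + 5
6 = 1 * 5 + 1
5 = 5 * 1 + 0
GCD(221, 6) = 1

Yes, coprime (GCD = 1)


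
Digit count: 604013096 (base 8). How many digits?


604013096 in base 8 = 4400101050
Number of digits = 10

10 digits (base 8)


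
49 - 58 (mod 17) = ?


49 - 58 = -9
-9 mod 17 = 8


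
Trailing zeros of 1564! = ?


floor(1564/5) = 312
floor(1564/25) = 62
floor(1564/125) = 12
floor(1564/625) = 2
Total = 388

388 trailing zeros


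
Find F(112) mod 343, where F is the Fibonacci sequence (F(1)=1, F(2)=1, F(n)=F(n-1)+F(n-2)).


F(k) mod 343 for k=1..112:
1, 1, 2, 3, 5, 8, 13, 21, 34, 55, 89, 144, 233, 34, 267, 301, 225, 183, 65, 248, 313, 218, 188, 63, 251, 314, 222, 193, 72, 265, 337, 259, 253, 169, 79, 248, 327, 232, 216, 105, 321, 83, 61, 144, 205, 6, 211, 217, 85, 302, 44, 3, 47, 50, 97, 147, 244, 48, 292, 340, 289, 286, 232, 175, 64, 239, 303, 199, 159, 15, 174, 189, 20, 209, 229, 95, 324, 76, 57, 133, 190, 323, 170, 150, 320, 127, 104, 231, 335, 223, 215, 95, 310, 62, 29, 91, 120, 211, 331, 199, 187, 43, 230, 273, 160, 90, 250, 340, 247, 244, 148, 49
F(112) mod 343 = 49


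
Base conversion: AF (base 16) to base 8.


AF (base 16) = 175 (decimal)
175 (decimal) = 257 (base 8)


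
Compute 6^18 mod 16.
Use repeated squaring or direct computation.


6^1 mod 16 = 6
6^2 mod 16 = 4
6^3 mod 16 = 8
6^4 mod 16 = 0
6^5 mod 16 = 0
6^6 mod 16 = 0
6^7 mod 16 = 0
6^8 mod 16 = 0
6^9 mod 16 = 0
6^10 mod 16 = 0
6^11 mod 16 = 0
6^12 mod 16 = 0
6^13 mod 16 = 0
6^14 mod 16 = 0
6^15 mod 16 = 0
6^16 mod 16 = 0
6^17 mod 16 = 0
6^18 mod 16 = 0


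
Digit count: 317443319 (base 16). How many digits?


317443319 in base 16 = 12EBCCF7
Number of digits = 8

8 digits (base 16)


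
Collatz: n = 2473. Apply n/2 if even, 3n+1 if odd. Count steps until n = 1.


2473 → 7420 → 3710 → 1855 → 5566 → 2783 → 8350 → 4175 → 12526 → 6263 → 18790 → 9395 → 28186 → 14093 → 42280 → 21140 → 10570 → 5285 → 15856 → 7928 → 3964 → 1982 → 991 → 2974 → 1487 → 4462 → 2231 → 6694 → 3347 → 10042 → 5021 → 15064 → 7532 → 3766 → 1883 → 5650 → 2825 → 8476 → 4238 → 2119 → 6358 → 3179 → 9538 → 4769 → 14308 → 7154 → 3577 → 10732 → 5366 → 2683 → 8050 → 4025 → 12076 → 6038 → 3019 → 9058 → 4529 → 13588 → 6794 → 3397 → 10192 → 5096 → 2548 → 1274 → 637 → 1912 → 956 → 478 → 239 → 718 → 359 → 1078 → 539 → 1618 → 809 → 2428 → 1214 → 607 → 1822 → 911 → 2734 → 1367 → 4102 → 2051 → 6154 → 3077 → 9232 → 4616 → 2308 → 1154 → 577 → 1732 → 866 → 433 → 1300 → 650 → 325 → 976 → 488 → 244 → 122 → 61 → 184 → 92 → 46 → 23 → 70 → 35 → 106 → 53 → 160 → 80 → 40 → 20 → 10 → 5 → 16 → 8 → 4 → 2 → 1
Total steps = 120

120 steps


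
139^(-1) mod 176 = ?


Use the extended Euclidean algorithm on (176, 139); each row r = 176*s + 139*t:
r=176, s=1, t=0
r=139, s=0, t=1
q=1: r=37, s=1, t=-1   [176*(1) + 139*(-1) = 37]
q=3: r=28, s=-3, t=4   [176*(-3) + 139*(4) = 28]
q=1: r=9, s=4, t=-5   [176*(4) + 139*(-5) = 9]
q=3: r=1, s=-15, t=19   [176*(-15) + 139*(19) = 1]
q=9: r=0, s=139, t=-176   [176*(139) + 139*(-176) = 0]
GCD = 1 with t = 19, so 139*(19) ≡ 1 (mod 176)
Inverse = 19 mod 176 = 19
Check: 139 * 19 = 2641 ≡ 1 (mod 176)

139^(-1) ≡ 19 (mod 176)


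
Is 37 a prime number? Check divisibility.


Check divisors up to sqrt(37) = 6.0828
No divisors found.
37 is prime.

Yes, 37 is prime


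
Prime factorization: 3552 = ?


3552 / 2 = 1776
1776 / 2 = 888
888 / 2 = 444
444 / 2 = 222
222 / 2 = 111
111 / 3 = 37
37 / 37 = 1
3552 = 2^5 × 3 × 37


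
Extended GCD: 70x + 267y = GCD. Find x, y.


Tabular extended Euclidean (each row: r = 70*s + 267*t):
r=70, s=1, t=0
r=267, s=0, t=1
q=0: r=70, s=1, t=0   [70*(1) + 267*(0) = 70]
q=3: r=57, s=-3, t=1   [70*(-3) + 267*(1) = 57]
q=1: r=13, s=4, t=-1   [70*(4) + 267*(-1) = 13]
q=4: r=5, s=-19, t=5   [70*(-19) + 267*(5) = 5]
q=2: r=3, s=42, t=-11   [70*(42) + 267*(-11) = 3]
q=1: r=2, s=-61, t=16   [70*(-61) + 267*(16) = 2]
q=1: r=1, s=103, t=-27   [70*(103) + 267*(-27) = 1]
q=2: r=0, s=-267, t=70   [70*(-267) + 267*(70) = 0]
GCD = 1; from the row with r=1: x=103, y=-27
Check: 70*(103) + 267*(-27) = 7210 - 7209 = 1

GCD = 1, x = 103, y = -27


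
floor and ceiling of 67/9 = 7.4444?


67/9 = 7.4444
floor = 7
ceil = 8

floor = 7, ceil = 8


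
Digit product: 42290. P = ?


4 × 2 × 2 × 9 × 0 = 0


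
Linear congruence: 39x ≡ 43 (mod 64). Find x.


GCD(39, 64) = 1, unique solution
a^(-1) mod 64 = 23
x = 23 * 43 mod 64 = 29

x ≡ 29 (mod 64)


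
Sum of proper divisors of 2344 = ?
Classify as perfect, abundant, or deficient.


Proper divisors: 1, 2, 4, 8, 293, 586, 1172
Sum = 1 + 2 + 4 + 8 + 293 + 586 + 1172 = 2066
2066 < 2344 → deficient

s(2344) = 2066 (deficient)


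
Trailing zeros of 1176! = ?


floor(1176/5) = 235
floor(1176/25) = 47
floor(1176/125) = 9
floor(1176/625) = 1
Total = 292

292 trailing zeros


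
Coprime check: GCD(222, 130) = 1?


Euclidean algorithm:
222 = 1 * 130 + 92
130 = 1 * 92 + 38
92 = 2 * 38 + 16
38 = 2 * 16 + 6
16 = 2 * 6 + 4
6 = 1 * 4 + 2
4 = 2 * 2 + 0
GCD(222, 130) = 2

No, not coprime (GCD = 2)


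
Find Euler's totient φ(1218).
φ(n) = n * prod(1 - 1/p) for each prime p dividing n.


1218 = 2 × 3 × 7 × 29
Prime factors: 2, 3, 7, 29
φ(1218) = 1218 × (1-1/2) × (1-1/3) × (1-1/7) × (1-1/29)
= 1218 × 1/2 × 2/3 × 6/7 × 28/29 = 336

φ(1218) = 336


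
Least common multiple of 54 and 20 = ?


GCD(54, 20) = 2
LCM = 54*20/2 = 1080/2 = 540

LCM = 540


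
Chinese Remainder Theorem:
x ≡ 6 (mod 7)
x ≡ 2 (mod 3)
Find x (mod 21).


M = 7*3 = 21
M1 = M/7 = 3, M2 = M/3 = 7
M1^(-1) mod 7 = 5, M2^(-1) mod 3 = 1
x = 6*3*5 + 2*7*1 = 104
104 mod 21 = 20
Check: 20 mod 7 = 6 ✓, 20 mod 3 = 2 ✓

x ≡ 20 (mod 21)


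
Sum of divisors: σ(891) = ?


Divisors of 891: 1, 3, 9, 11, 27, 33, 81, 99, 297, 891
Sum = 1 + 3 + 9 + 11 + 27 + 33 + 81 + 99 + 297 + 891 = 1452

σ(891) = 1452


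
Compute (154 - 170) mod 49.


154 - 170 = -16
-16 mod 49 = 33


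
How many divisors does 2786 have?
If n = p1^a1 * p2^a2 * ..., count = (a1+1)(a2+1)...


2786 = 2^1 × 7^1 × 199^1
d(2786) = (1+1) × (1+1) × (1+1) = 8

8 divisors


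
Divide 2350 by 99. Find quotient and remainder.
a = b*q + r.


2350 = 99 * 23 + 73
Check: 2277 + 73 = 2350

q = 23, r = 73


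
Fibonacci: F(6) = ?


Sequence: 1, 1, 2, 3, 5, 8
F(6) = 8


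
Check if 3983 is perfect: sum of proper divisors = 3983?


Proper divisors of 3983: 1, 7, 569
Sum = 1 + 7 + 569 = 577

No, 3983 is not perfect (577 ≠ 3983)


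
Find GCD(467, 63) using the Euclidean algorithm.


467 = 7 * 63 + 26
63 = 2 * 26 + 11
26 = 2 * 11 + 4
11 = 2 * 4 + 3
4 = 1 * 3 + 1
3 = 3 * 1 + 0
GCD = 1


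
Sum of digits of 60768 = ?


6 + 0 + 7 + 6 + 8 = 27


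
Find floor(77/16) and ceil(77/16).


77/16 = 4.8125
floor = 4
ceil = 5

floor = 4, ceil = 5


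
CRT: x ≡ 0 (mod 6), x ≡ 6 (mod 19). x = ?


M = 6*19 = 114
M1 = M/6 = 19, M2 = M/19 = 6
M1^(-1) mod 6 = 1, M2^(-1) mod 19 = 16
x = 0*19*1 + 6*6*16 = 576
576 mod 114 = 6
Check: 6 mod 6 = 0 ✓, 6 mod 19 = 6 ✓

x ≡ 6 (mod 114)


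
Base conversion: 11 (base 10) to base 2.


11 (base 10) = 11 (decimal)
11 (decimal) = 1011 (base 2)


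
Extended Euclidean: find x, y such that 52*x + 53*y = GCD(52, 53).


Tabular extended Euclidean (each row: r = 52*s + 53*t):
r=52, s=1, t=0
r=53, s=0, t=1
q=0: r=52, s=1, t=0   [52*(1) + 53*(0) = 52]
q=1: r=1, s=-1, t=1   [52*(-1) + 53*(1) = 1]
q=52: r=0, s=53, t=-52   [52*(53) + 53*(-52) = 0]
GCD = 1; from the row with r=1: x=-1, y=1
Check: 52*(-1) + 53*(1) = -52 + 53 = 1

GCD = 1, x = -1, y = 1


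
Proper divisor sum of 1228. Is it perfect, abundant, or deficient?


Proper divisors: 1, 2, 4, 307, 614
Sum = 1 + 2 + 4 + 307 + 614 = 928
928 < 1228 → deficient

s(1228) = 928 (deficient)


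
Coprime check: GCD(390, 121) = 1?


Euclidean algorithm:
390 = 3 * 121 + 27
121 = 4 * 27 + 13
27 = 2 * 13 + 1
13 = 13 * 1 + 0
GCD(390, 121) = 1

Yes, coprime (GCD = 1)


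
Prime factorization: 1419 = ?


1419 / 3 = 473
473 / 11 = 43
43 / 43 = 1
1419 = 3 × 11 × 43


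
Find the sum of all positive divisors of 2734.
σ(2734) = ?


Divisors of 2734: 1, 2, 1367, 2734
Sum = 1 + 2 + 1367 + 2734 = 4104

σ(2734) = 4104


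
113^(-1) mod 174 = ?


Use the extended Euclidean algorithm on (174, 113); each row r = 174*s + 113*t:
r=174, s=1, t=0
r=113, s=0, t=1
q=1: r=61, s=1, t=-1   [174*(1) + 113*(-1) = 61]
q=1: r=52, s=-1, t=2   [174*(-1) + 113*(2) = 52]
q=1: r=9, s=2, t=-3   [174*(2) + 113*(-3) = 9]
q=5: r=7, s=-11, t=17   [174*(-11) + 113*(17) = 7]
q=1: r=2, s=13, t=-20   [174*(13) + 113*(-20) = 2]
q=3: r=1, s=-50, t=77   [174*(-50) + 113*(77) = 1]
q=2: r=0, s=113, t=-174   [174*(113) + 113*(-174) = 0]
GCD = 1 with t = 77, so 113*(77) ≡ 1 (mod 174)
Inverse = 77 mod 174 = 77
Check: 113 * 77 = 8701 ≡ 1 (mod 174)

113^(-1) ≡ 77 (mod 174)


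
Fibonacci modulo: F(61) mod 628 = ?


F(k) mod 628 for k=1..61:
1, 1, 2, 3, 5, 8, 13, 21, 34, 55, 89, 144, 233, 377, 610, 359, 341, 72, 413, 485, 270, 127, 397, 524, 293, 189, 482, 43, 525, 568, 465, 405, 242, 19, 261, 280, 541, 193, 106, 299, 405, 76, 481, 557, 410, 339, 121, 460, 581, 413, 366, 151, 517, 40, 557, 597, 526, 495, 393, 260, 25
F(61) mod 628 = 25


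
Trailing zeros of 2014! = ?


floor(2014/5) = 402
floor(2014/25) = 80
floor(2014/125) = 16
floor(2014/625) = 3
Total = 501

501 trailing zeros


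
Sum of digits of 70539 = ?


7 + 0 + 5 + 3 + 9 = 24


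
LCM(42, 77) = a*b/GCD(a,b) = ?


GCD(42, 77) = 7
LCM = 42*77/7 = 3234/7 = 462

LCM = 462


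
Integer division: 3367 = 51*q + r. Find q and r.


3367 = 51 * 66 + 1
Check: 3366 + 1 = 3367

q = 66, r = 1


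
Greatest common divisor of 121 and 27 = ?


121 = 4 * 27 + 13
27 = 2 * 13 + 1
13 = 13 * 1 + 0
GCD = 1


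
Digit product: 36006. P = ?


3 × 6 × 0 × 0 × 6 = 0


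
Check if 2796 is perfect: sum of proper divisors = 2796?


Proper divisors of 2796: 1, 2, 3, 4, 6, 12, 233, 466, 699, 932, 1398
Sum = 1 + 2 + 3 + 4 + 6 + 12 + 233 + 466 + 699 + 932 + 1398 = 3756

No, 2796 is not perfect (3756 ≠ 2796)


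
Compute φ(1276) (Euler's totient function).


1276 = 2^2 × 11 × 29
Prime factors: 2, 11, 29
φ(1276) = 1276 × (1-1/2) × (1-1/11) × (1-1/29)
= 1276 × 1/2 × 10/11 × 28/29 = 560

φ(1276) = 560


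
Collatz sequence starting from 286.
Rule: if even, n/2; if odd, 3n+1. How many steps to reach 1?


286 → 143 → 430 → 215 → 646 → 323 → 970 → 485 → 1456 → 728 → 364 → 182 → 91 → 274 → 137 → 412 → 206 → 103 → 310 → 155 → 466 → 233 → 700 → 350 → 175 → 526 → 263 → 790 → 395 → 1186 → 593 → 1780 → 890 → 445 → 1336 → 668 → 334 → 167 → 502 → 251 → 754 → 377 → 1132 → 566 → 283 → 850 → 425 → 1276 → 638 → 319 → 958 → 479 → 1438 → 719 → 2158 → 1079 → 3238 → 1619 → 4858 → 2429 → 7288 → 3644 → 1822 → 911 → 2734 → 1367 → 4102 → 2051 → 6154 → 3077 → 9232 → 4616 → 2308 → 1154 → 577 → 1732 → 866 → 433 → 1300 → 650 → 325 → 976 → 488 → 244 → 122 → 61 → 184 → 92 → 46 → 23 → 70 → 35 → 106 → 53 → 160 → 80 → 40 → 20 → 10 → 5 → 16 → 8 → 4 → 2 → 1
Total steps = 104

104 steps


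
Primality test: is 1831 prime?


Check divisors up to sqrt(1831) = 42.7902
No divisors found.
1831 is prime.

Yes, 1831 is prime


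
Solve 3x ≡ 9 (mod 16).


GCD(3, 16) = 1, unique solution
a^(-1) mod 16 = 11
x = 11 * 9 mod 16 = 3

x ≡ 3 (mod 16)


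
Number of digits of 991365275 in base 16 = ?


991365275 in base 16 = 3B17089B
Number of digits = 8

8 digits (base 16)


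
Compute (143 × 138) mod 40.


143 × 138 = 19734
19734 mod 40 = 14


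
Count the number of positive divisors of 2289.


2289 = 3^1 × 7^1 × 109^1
d(2289) = (1+1) × (1+1) × (1+1) = 8

8 divisors


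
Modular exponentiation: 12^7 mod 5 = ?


12^1 mod 5 = 2
12^2 mod 5 = 4
12^3 mod 5 = 3
12^4 mod 5 = 1
12^5 mod 5 = 2
12^6 mod 5 = 4
12^7 mod 5 = 3


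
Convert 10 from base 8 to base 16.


10 (base 8) = 8 (decimal)
8 (decimal) = 8 (base 16)


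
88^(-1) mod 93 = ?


Use the extended Euclidean algorithm on (93, 88); each row r = 93*s + 88*t:
r=93, s=1, t=0
r=88, s=0, t=1
q=1: r=5, s=1, t=-1   [93*(1) + 88*(-1) = 5]
q=17: r=3, s=-17, t=18   [93*(-17) + 88*(18) = 3]
q=1: r=2, s=18, t=-19   [93*(18) + 88*(-19) = 2]
q=1: r=1, s=-35, t=37   [93*(-35) + 88*(37) = 1]
q=2: r=0, s=88, t=-93   [93*(88) + 88*(-93) = 0]
GCD = 1 with t = 37, so 88*(37) ≡ 1 (mod 93)
Inverse = 37 mod 93 = 37
Check: 88 * 37 = 3256 ≡ 1 (mod 93)

88^(-1) ≡ 37 (mod 93)


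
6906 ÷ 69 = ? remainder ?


6906 = 69 * 100 + 6
Check: 6900 + 6 = 6906

q = 100, r = 6


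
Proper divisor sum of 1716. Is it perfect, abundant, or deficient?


Proper divisors: 1, 2, 3, 4, 6, 11, 12, 13, 22, 26, 33, 39, 44, 52, 66, 78, 132, 143, 156, 286, 429, 572, 858
Sum = 1 + 2 + 3 + 4 + 6 + 11 + 12 + 13 + 22 + 26 + 33 + 39 + 44 + 52 + 66 + 78 + 132 + 143 + 156 + 286 + 429 + 572 + 858 = 2988
2988 > 1716 → abundant

s(1716) = 2988 (abundant)


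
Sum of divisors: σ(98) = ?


Divisors of 98: 1, 2, 7, 14, 49, 98
Sum = 1 + 2 + 7 + 14 + 49 + 98 = 171

σ(98) = 171


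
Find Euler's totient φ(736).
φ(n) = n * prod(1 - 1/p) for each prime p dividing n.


736 = 2^5 × 23
Prime factors: 2, 23
φ(736) = 736 × (1-1/2) × (1-1/23)
= 736 × 1/2 × 22/23 = 352

φ(736) = 352


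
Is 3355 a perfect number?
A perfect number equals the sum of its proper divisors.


Proper divisors of 3355: 1, 5, 11, 55, 61, 305, 671
Sum = 1 + 5 + 11 + 55 + 61 + 305 + 671 = 1109

No, 3355 is not perfect (1109 ≠ 3355)


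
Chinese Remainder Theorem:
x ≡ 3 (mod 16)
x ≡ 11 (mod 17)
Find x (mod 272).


M = 16*17 = 272
M1 = M/16 = 17, M2 = M/17 = 16
M1^(-1) mod 16 = 1, M2^(-1) mod 17 = 16
x = 3*17*1 + 11*16*16 = 2867
2867 mod 272 = 147
Check: 147 mod 16 = 3 ✓, 147 mod 17 = 11 ✓

x ≡ 147 (mod 272)


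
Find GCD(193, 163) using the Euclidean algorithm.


193 = 1 * 163 + 30
163 = 5 * 30 + 13
30 = 2 * 13 + 4
13 = 3 * 4 + 1
4 = 4 * 1 + 0
GCD = 1


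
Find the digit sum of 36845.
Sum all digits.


3 + 6 + 8 + 4 + 5 = 26


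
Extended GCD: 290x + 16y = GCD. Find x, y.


Tabular extended Euclidean (each row: r = 290*s + 16*t):
r=290, s=1, t=0
r=16, s=0, t=1
q=18: r=2, s=1, t=-18   [290*(1) + 16*(-18) = 2]
q=8: r=0, s=-8, t=145   [290*(-8) + 16*(145) = 0]
GCD = 2; from the row with r=2: x=1, y=-18
Check: 290*(1) + 16*(-18) = 290 - 288 = 2

GCD = 2, x = 1, y = -18


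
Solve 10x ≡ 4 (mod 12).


GCD(10, 12) = 2 divides 4
Divide: 5x ≡ 2 (mod 6)
x ≡ 4 (mod 6)


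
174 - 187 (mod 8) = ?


174 - 187 = -13
-13 mod 8 = 3


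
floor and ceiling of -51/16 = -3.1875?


-51/16 = -3.1875
floor = -4
ceil = -3

floor = -4, ceil = -3


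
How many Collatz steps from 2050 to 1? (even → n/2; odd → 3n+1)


2050 → 1025 → 3076 → 1538 → 769 → 2308 → 1154 → 577 → 1732 → 866 → 433 → 1300 → 650 → 325 → 976 → 488 → 244 → 122 → 61 → 184 → 92 → 46 → 23 → 70 → 35 → 106 → 53 → 160 → 80 → 40 → 20 → 10 → 5 → 16 → 8 → 4 → 2 → 1
Total steps = 37

37 steps


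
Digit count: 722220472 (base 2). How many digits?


722220472 in base 2 = 101011000011000011010110111000
Number of digits = 30

30 digits (base 2)


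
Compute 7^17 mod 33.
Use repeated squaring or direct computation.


7^1 mod 33 = 7
7^2 mod 33 = 16
7^3 mod 33 = 13
7^4 mod 33 = 25
7^5 mod 33 = 10
7^6 mod 33 = 4
7^7 mod 33 = 28
7^8 mod 33 = 31
7^9 mod 33 = 19
7^10 mod 33 = 1
7^11 mod 33 = 7
7^12 mod 33 = 16
7^13 mod 33 = 13
7^14 mod 33 = 25
7^15 mod 33 = 10
7^16 mod 33 = 4
7^17 mod 33 = 28


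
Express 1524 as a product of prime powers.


1524 / 2 = 762
762 / 2 = 381
381 / 3 = 127
127 / 127 = 1
1524 = 2^2 × 3 × 127


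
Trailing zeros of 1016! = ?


floor(1016/5) = 203
floor(1016/25) = 40
floor(1016/125) = 8
floor(1016/625) = 1
Total = 252

252 trailing zeros


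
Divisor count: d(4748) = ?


4748 = 2^2 × 1187^1
d(4748) = (2+1) × (1+1) = 6

6 divisors


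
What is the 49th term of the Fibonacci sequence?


Sequence: 1, 1, 2, 3, 5, 8, 13, 21, 34, 55, 89, 144, 233, 377, 610, 987, 1597, 2584, 4181, 6765, 10946, 17711, 28657, 46368, 75025, 121393, 196418, 317811, 514229, 832040, 1346269, 2178309, 3524578, 5702887, 9227465, 14930352, 24157817, 39088169, 63245986, 102334155, 165580141, 267914296, 433494437, 701408733, 1134903170, 1836311903, 2971215073, 4807526976, 7778742049
F(49) = 7778742049


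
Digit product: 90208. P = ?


9 × 0 × 2 × 0 × 8 = 0


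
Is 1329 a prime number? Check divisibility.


1329 / 3 = 443 (exact division)
1329 is NOT prime.

No, 1329 is not prime


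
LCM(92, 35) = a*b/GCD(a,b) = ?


GCD(92, 35) = 1
LCM = 92*35/1 = 3220/1 = 3220

LCM = 3220


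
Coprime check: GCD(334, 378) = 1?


Euclidean algorithm:
378 = 1 * 334 + 44
334 = 7 * 44 + 26
44 = 1 * 26 + 18
26 = 1 * 18 + 8
18 = 2 * 8 + 2
8 = 4 * 2 + 0
GCD(334, 378) = 2

No, not coprime (GCD = 2)


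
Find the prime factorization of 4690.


4690 / 2 = 2345
2345 / 5 = 469
469 / 7 = 67
67 / 67 = 1
4690 = 2 × 5 × 7 × 67


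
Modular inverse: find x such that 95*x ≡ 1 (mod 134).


Use the extended Euclidean algorithm on (134, 95); each row r = 134*s + 95*t:
r=134, s=1, t=0
r=95, s=0, t=1
q=1: r=39, s=1, t=-1   [134*(1) + 95*(-1) = 39]
q=2: r=17, s=-2, t=3   [134*(-2) + 95*(3) = 17]
q=2: r=5, s=5, t=-7   [134*(5) + 95*(-7) = 5]
q=3: r=2, s=-17, t=24   [134*(-17) + 95*(24) = 2]
q=2: r=1, s=39, t=-55   [134*(39) + 95*(-55) = 1]
q=2: r=0, s=-95, t=134   [134*(-95) + 95*(134) = 0]
GCD = 1 with t = -55, so 95*(-55) ≡ 1 (mod 134)
Inverse = -55 mod 134 = 79
Check: 95 * 79 = 7505 ≡ 1 (mod 134)

95^(-1) ≡ 79 (mod 134)


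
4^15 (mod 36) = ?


4^1 mod 36 = 4
4^2 mod 36 = 16
4^3 mod 36 = 28
4^4 mod 36 = 4
4^5 mod 36 = 16
4^6 mod 36 = 28
4^7 mod 36 = 4
4^8 mod 36 = 16
4^9 mod 36 = 28
4^10 mod 36 = 4
4^11 mod 36 = 16
4^12 mod 36 = 28
4^13 mod 36 = 4
4^14 mod 36 = 16
4^15 mod 36 = 28


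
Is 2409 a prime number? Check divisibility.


2409 / 3 = 803 (exact division)
2409 is NOT prime.

No, 2409 is not prime


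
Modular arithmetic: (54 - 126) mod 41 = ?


54 - 126 = -72
-72 mod 41 = 10


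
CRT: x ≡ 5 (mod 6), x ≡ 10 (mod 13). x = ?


M = 6*13 = 78
M1 = M/6 = 13, M2 = M/13 = 6
M1^(-1) mod 6 = 1, M2^(-1) mod 13 = 11
x = 5*13*1 + 10*6*11 = 725
725 mod 78 = 23
Check: 23 mod 6 = 5 ✓, 23 mod 13 = 10 ✓

x ≡ 23 (mod 78)


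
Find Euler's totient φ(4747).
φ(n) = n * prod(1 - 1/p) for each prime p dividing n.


4747 = 47 × 101
Prime factors: 47, 101
φ(4747) = 4747 × (1-1/47) × (1-1/101)
= 4747 × 46/47 × 100/101 = 4600

φ(4747) = 4600


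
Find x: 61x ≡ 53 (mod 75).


GCD(61, 75) = 1, unique solution
a^(-1) mod 75 = 16
x = 16 * 53 mod 75 = 23

x ≡ 23 (mod 75)


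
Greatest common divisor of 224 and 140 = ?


224 = 1 * 140 + 84
140 = 1 * 84 + 56
84 = 1 * 56 + 28
56 = 2 * 28 + 0
GCD = 28


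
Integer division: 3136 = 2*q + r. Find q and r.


3136 = 2 * 1568 + 0
Check: 3136 + 0 = 3136

q = 1568, r = 0


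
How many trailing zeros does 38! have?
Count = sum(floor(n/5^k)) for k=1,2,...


floor(38/5) = 7
floor(38/25) = 1
Total = 8

8 trailing zeros


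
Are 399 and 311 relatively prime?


Euclidean algorithm:
399 = 1 * 311 + 88
311 = 3 * 88 + 47
88 = 1 * 47 + 41
47 = 1 * 41 + 6
41 = 6 * 6 + 5
6 = 1 * 5 + 1
5 = 5 * 1 + 0
GCD(399, 311) = 1

Yes, coprime (GCD = 1)


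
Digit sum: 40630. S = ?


4 + 0 + 6 + 3 + 0 = 13


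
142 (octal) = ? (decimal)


142 (base 8) = 98 (decimal)
98 (decimal) = 98 (base 10)


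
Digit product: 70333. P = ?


7 × 0 × 3 × 3 × 3 = 0


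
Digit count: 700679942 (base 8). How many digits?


700679942 in base 8 = 5160703406
Number of digits = 10

10 digits (base 8)


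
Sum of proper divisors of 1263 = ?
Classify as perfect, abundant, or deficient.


Proper divisors: 1, 3, 421
Sum = 1 + 3 + 421 = 425
425 < 1263 → deficient

s(1263) = 425 (deficient)


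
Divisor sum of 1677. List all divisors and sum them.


Divisors of 1677: 1, 3, 13, 39, 43, 129, 559, 1677
Sum = 1 + 3 + 13 + 39 + 43 + 129 + 559 + 1677 = 2464

σ(1677) = 2464


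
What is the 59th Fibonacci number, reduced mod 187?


F(k) mod 187 for k=1..59:
1, 1, 2, 3, 5, 8, 13, 21, 34, 55, 89, 144, 46, 3, 49, 52, 101, 153, 67, 33, 100, 133, 46, 179, 38, 30, 68, 98, 166, 77, 56, 133, 2, 135, 137, 85, 35, 120, 155, 88, 56, 144, 13, 157, 170, 140, 123, 76, 12, 88, 100, 1, 101, 102, 16, 118, 134, 65, 12
F(59) mod 187 = 12


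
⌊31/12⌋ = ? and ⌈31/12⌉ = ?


31/12 = 2.5833
floor = 2
ceil = 3

floor = 2, ceil = 3


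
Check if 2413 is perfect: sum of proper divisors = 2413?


Proper divisors of 2413: 1, 19, 127
Sum = 1 + 19 + 127 = 147

No, 2413 is not perfect (147 ≠ 2413)


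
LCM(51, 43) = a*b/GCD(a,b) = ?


GCD(51, 43) = 1
LCM = 51*43/1 = 2193/1 = 2193

LCM = 2193


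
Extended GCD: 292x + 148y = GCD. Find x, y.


Tabular extended Euclidean (each row: r = 292*s + 148*t):
r=292, s=1, t=0
r=148, s=0, t=1
q=1: r=144, s=1, t=-1   [292*(1) + 148*(-1) = 144]
q=1: r=4, s=-1, t=2   [292*(-1) + 148*(2) = 4]
q=36: r=0, s=37, t=-73   [292*(37) + 148*(-73) = 0]
GCD = 4; from the row with r=4: x=-1, y=2
Check: 292*(-1) + 148*(2) = -292 + 296 = 4

GCD = 4, x = -1, y = 2


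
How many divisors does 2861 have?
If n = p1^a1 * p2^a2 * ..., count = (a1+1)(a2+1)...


2861 = 2861^1
d(2861) = (1+1) = 2

2 divisors


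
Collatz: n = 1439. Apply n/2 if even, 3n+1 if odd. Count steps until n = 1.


1439 → 4318 → 2159 → 6478 → 3239 → 9718 → 4859 → 14578 → 7289 → 21868 → 10934 → 5467 → 16402 → 8201 → 24604 → 12302 → 6151 → 18454 → 9227 → 27682 → 13841 → 41524 → 20762 → 10381 → 31144 → 15572 → 7786 → 3893 → 11680 → 5840 → 2920 → 1460 → 730 → 365 → 1096 → 548 → 274 → 137 → 412 → 206 → 103 → 310 → 155 → 466 → 233 → 700 → 350 → 175 → 526 → 263 → 790 → 395 → 1186 → 593 → 1780 → 890 → 445 → 1336 → 668 → 334 → 167 → 502 → 251 → 754 → 377 → 1132 → 566 → 283 → 850 → 425 → 1276 → 638 → 319 → 958 → 479 → 1438 → 719 → 2158 → 1079 → 3238 → 1619 → 4858 → 2429 → 7288 → 3644 → 1822 → 911 → 2734 → 1367 → 4102 → 2051 → 6154 → 3077 → 9232 → 4616 → 2308 → 1154 → 577 → 1732 → 866 → 433 → 1300 → 650 → 325 → 976 → 488 → 244 → 122 → 61 → 184 → 92 → 46 → 23 → 70 → 35 → 106 → 53 → 160 → 80 → 40 → 20 → 10 → 5 → 16 → 8 → 4 → 2 → 1
Total steps = 127

127 steps


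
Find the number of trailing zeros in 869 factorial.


floor(869/5) = 173
floor(869/25) = 34
floor(869/125) = 6
floor(869/625) = 1
Total = 214

214 trailing zeros


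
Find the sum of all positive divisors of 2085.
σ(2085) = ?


Divisors of 2085: 1, 3, 5, 15, 139, 417, 695, 2085
Sum = 1 + 3 + 5 + 15 + 139 + 417 + 695 + 2085 = 3360

σ(2085) = 3360


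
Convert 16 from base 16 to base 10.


16 (base 16) = 22 (decimal)
22 (decimal) = 22 (base 10)


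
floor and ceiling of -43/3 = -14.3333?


-43/3 = -14.3333
floor = -15
ceil = -14

floor = -15, ceil = -14


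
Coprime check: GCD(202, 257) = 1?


Euclidean algorithm:
257 = 1 * 202 + 55
202 = 3 * 55 + 37
55 = 1 * 37 + 18
37 = 2 * 18 + 1
18 = 18 * 1 + 0
GCD(202, 257) = 1

Yes, coprime (GCD = 1)


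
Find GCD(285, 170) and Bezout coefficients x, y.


Tabular extended Euclidean (each row: r = 285*s + 170*t):
r=285, s=1, t=0
r=170, s=0, t=1
q=1: r=115, s=1, t=-1   [285*(1) + 170*(-1) = 115]
q=1: r=55, s=-1, t=2   [285*(-1) + 170*(2) = 55]
q=2: r=5, s=3, t=-5   [285*(3) + 170*(-5) = 5]
q=11: r=0, s=-34, t=57   [285*(-34) + 170*(57) = 0]
GCD = 5; from the row with r=5: x=3, y=-5
Check: 285*(3) + 170*(-5) = 855 - 850 = 5

GCD = 5, x = 3, y = -5


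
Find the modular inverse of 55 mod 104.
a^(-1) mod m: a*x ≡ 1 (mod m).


Use the extended Euclidean algorithm on (104, 55); each row r = 104*s + 55*t:
r=104, s=1, t=0
r=55, s=0, t=1
q=1: r=49, s=1, t=-1   [104*(1) + 55*(-1) = 49]
q=1: r=6, s=-1, t=2   [104*(-1) + 55*(2) = 6]
q=8: r=1, s=9, t=-17   [104*(9) + 55*(-17) = 1]
q=6: r=0, s=-55, t=104   [104*(-55) + 55*(104) = 0]
GCD = 1 with t = -17, so 55*(-17) ≡ 1 (mod 104)
Inverse = -17 mod 104 = 87
Check: 55 * 87 = 4785 ≡ 1 (mod 104)

55^(-1) ≡ 87 (mod 104)


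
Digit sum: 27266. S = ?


2 + 7 + 2 + 6 + 6 = 23


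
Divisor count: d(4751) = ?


4751 = 4751^1
d(4751) = (1+1) = 2

2 divisors


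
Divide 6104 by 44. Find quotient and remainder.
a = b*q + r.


6104 = 44 * 138 + 32
Check: 6072 + 32 = 6104

q = 138, r = 32


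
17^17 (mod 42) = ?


17^1 mod 42 = 17
17^2 mod 42 = 37
17^3 mod 42 = 41
17^4 mod 42 = 25
17^5 mod 42 = 5
17^6 mod 42 = 1
17^7 mod 42 = 17
17^8 mod 42 = 37
17^9 mod 42 = 41
17^10 mod 42 = 25
17^11 mod 42 = 5
17^12 mod 42 = 1
17^13 mod 42 = 17
17^14 mod 42 = 37
17^15 mod 42 = 41
17^16 mod 42 = 25
17^17 mod 42 = 5


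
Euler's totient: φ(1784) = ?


1784 = 2^3 × 223
Prime factors: 2, 223
φ(1784) = 1784 × (1-1/2) × (1-1/223)
= 1784 × 1/2 × 222/223 = 888

φ(1784) = 888


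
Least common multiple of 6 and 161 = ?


GCD(6, 161) = 1
LCM = 6*161/1 = 966/1 = 966

LCM = 966


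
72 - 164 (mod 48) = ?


72 - 164 = -92
-92 mod 48 = 4


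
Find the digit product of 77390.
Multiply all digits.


7 × 7 × 3 × 9 × 0 = 0


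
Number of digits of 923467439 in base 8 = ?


923467439 in base 8 = 6702577257
Number of digits = 10

10 digits (base 8)


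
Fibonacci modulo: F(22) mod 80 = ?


F(k) mod 80 for k=1..22:
1, 1, 2, 3, 5, 8, 13, 21, 34, 55, 9, 64, 73, 57, 50, 27, 77, 24, 21, 45, 66, 31
F(22) mod 80 = 31


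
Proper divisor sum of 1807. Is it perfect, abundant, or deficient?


Proper divisors: 1, 13, 139
Sum = 1 + 13 + 139 = 153
153 < 1807 → deficient

s(1807) = 153 (deficient)


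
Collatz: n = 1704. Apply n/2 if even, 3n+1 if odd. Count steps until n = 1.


1704 → 852 → 426 → 213 → 640 → 320 → 160 → 80 → 40 → 20 → 10 → 5 → 16 → 8 → 4 → 2 → 1
Total steps = 16

16 steps


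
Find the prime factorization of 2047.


2047 / 23 = 89
89 / 89 = 1
2047 = 23 × 89


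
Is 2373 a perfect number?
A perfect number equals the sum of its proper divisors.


Proper divisors of 2373: 1, 3, 7, 21, 113, 339, 791
Sum = 1 + 3 + 7 + 21 + 113 + 339 + 791 = 1275

No, 2373 is not perfect (1275 ≠ 2373)


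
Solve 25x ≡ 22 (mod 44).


GCD(25, 44) = 1, unique solution
a^(-1) mod 44 = 37
x = 37 * 22 mod 44 = 22

x ≡ 22 (mod 44)


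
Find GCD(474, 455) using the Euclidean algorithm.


474 = 1 * 455 + 19
455 = 23 * 19 + 18
19 = 1 * 18 + 1
18 = 18 * 1 + 0
GCD = 1


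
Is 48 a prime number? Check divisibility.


48 / 2 = 24 (exact division)
48 is NOT prime.

No, 48 is not prime


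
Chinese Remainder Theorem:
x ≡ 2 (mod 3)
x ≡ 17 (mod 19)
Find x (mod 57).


M = 3*19 = 57
M1 = M/3 = 19, M2 = M/19 = 3
M1^(-1) mod 3 = 1, M2^(-1) mod 19 = 13
x = 2*19*1 + 17*3*13 = 701
701 mod 57 = 17
Check: 17 mod 3 = 2 ✓, 17 mod 19 = 17 ✓

x ≡ 17 (mod 57)


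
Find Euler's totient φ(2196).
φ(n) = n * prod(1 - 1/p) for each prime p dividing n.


2196 = 2^2 × 3^2 × 61
Prime factors: 2, 3, 61
φ(2196) = 2196 × (1-1/2) × (1-1/3) × (1-1/61)
= 2196 × 1/2 × 2/3 × 60/61 = 720

φ(2196) = 720
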